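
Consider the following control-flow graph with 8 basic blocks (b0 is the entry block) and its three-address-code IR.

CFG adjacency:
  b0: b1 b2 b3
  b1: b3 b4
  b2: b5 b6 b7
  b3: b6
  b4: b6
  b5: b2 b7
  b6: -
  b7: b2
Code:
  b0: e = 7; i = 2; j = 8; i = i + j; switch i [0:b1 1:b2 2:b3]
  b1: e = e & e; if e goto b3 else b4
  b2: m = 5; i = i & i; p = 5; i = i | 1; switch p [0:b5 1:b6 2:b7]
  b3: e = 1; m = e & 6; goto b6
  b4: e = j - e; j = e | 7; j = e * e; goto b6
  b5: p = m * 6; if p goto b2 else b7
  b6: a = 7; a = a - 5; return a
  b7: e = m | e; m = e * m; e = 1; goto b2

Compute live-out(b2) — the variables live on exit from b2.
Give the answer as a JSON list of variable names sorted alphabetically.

def/use:
  b0 def {e,i,j} use ∅
  b1 def {e} use {e}
  b2 def {i,m,p} use {i}
  b3 def {e,m} use ∅
  b4 def {e,j} use {e,j}
  b5 def {p} use {m}
  b6 def {a} use ∅
  b7 def {e,m} use {e,m}

Backward fixpoint:
  b0 li=∅ lo={e,i,j}
  b1 li={e,j} lo={e,j}
  b2 li={e,i} lo={e,i,m}
  b3 li=∅ lo=∅
  b4 li={e,j} lo=∅
  b5 li={e,i,m} lo={e,i,m}
  b6 li=∅ lo=∅
  b7 li={e,i,m} lo={e,i}

live-out(b2) = ["e", "i", "m"]

Answer: ["e", "i", "m"]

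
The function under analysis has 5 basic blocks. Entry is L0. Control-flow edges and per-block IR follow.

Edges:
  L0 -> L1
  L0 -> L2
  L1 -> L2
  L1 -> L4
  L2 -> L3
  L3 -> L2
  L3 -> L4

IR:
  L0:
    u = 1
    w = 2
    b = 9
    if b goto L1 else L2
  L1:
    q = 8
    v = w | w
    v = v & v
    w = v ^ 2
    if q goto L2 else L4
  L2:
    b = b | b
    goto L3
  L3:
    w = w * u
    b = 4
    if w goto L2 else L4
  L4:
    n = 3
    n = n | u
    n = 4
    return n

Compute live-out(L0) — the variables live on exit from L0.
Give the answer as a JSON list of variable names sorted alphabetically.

def/use:
  L0: {b,u,w} / ∅
  L1: {q,v,w} / {w}
  L2: {b} / {b}
  L3: {b,w} / {u,w}
  L4: {n} / {u}

Liveness:
  live L0: ∅→{b,u,w}
  live L1: {b,u,w}→{b,u,w}
  live L2: {b,u,w}→{u,w}
  live L3: {u,w}→{b,u,w}
  live L4: {u}→∅

live-out(L0) = ["b", "u", "w"]

Answer: ["b", "u", "w"]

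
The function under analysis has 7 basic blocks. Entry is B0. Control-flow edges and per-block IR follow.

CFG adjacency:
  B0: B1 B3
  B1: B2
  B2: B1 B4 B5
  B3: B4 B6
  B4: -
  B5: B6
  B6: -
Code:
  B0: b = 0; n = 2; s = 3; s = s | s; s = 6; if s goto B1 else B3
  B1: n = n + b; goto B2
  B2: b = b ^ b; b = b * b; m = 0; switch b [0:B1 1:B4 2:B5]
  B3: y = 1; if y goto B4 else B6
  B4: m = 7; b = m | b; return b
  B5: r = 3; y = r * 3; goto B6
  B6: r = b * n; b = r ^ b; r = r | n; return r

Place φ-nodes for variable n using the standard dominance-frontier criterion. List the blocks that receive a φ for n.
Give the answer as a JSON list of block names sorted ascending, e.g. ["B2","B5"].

idom tree: B1←B0 B2←B1 B3←B0 B4←B0 B5←B2 B6←B0
Dom at joins:
  B1: preds {B0,B2}: {B0} ∩ {B0,B1,B2} = {B0}; idom=B0
  B4: preds {B2,B3}: {B0,B1,B2} ∩ {B0,B3} = {B0}; idom=B0
  B6: preds {B3,B5}: {B0,B3} ∩ {B0,B1,B2,B5} = {B0}; idom=B0

Frontier:
  join B1 pred B0: · stop@B0
  join B1 pred B2: B2→B1 stop@B0
  join B4 pred B2: B2→B1 stop@B0
  join B4 pred B3: B3 stop@B0
  join B6 pred B3: B3 stop@B0
  join B6 pred B5: B5→B2→B1 stop@B0
  B0: DF=∅
  B1: DF={B1,B4,B6}
  B2: DF={B1,B4,B6}
  B3: DF={B4,B6}
  B4: DF=∅
  B5: DF={B6}
  B6: DF=∅

φ for n: defs {B0,B1}
  DF⁺ = {B1,B4,B6}

Answer: ["B1", "B4", "B6"]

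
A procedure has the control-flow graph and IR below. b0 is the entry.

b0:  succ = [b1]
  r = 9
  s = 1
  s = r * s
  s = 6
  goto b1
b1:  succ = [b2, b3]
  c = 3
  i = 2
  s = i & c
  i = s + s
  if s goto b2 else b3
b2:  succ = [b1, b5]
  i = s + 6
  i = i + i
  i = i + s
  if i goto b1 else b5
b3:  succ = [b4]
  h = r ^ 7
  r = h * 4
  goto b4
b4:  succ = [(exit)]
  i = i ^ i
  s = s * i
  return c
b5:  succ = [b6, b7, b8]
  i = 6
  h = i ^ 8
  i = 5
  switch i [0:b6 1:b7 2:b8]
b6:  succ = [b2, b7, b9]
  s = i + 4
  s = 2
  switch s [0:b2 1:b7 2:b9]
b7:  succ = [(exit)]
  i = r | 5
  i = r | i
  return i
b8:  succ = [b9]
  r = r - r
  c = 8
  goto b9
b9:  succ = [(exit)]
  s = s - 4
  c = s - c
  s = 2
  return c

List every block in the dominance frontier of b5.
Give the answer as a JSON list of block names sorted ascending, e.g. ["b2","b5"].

idom tree: b1←b0 b2←b1 b3←b1 b4←b3 b5←b2 b6←b5 b7←b5 b8←b5 b9←b5
Dom∩ at merges:
  b1: preds {b0,b2}: {b0} ∩ {b0,b1,b2} = {b0}; idom=b0
  b2: preds {b1,b6}: {b0,b1} ∩ {b0,b1,b2,b5,b6} = {b0,b1}; idom=b1
  b7: preds {b5,b6}: {b0,b1,b2,b5} ∩ {b0,b1,b2,b5,b6} = {b0,b1,b2,b5}; idom=b5
  b9: preds {b6,b8}: {b0,b1,b2,b5,b6} ∩ {b0,b1,b2,b5,b8} = {b0,b1,b2,b5}; idom=b5

DF walk-up:
  b1←b0: walk · to b0
  b1←b2: walk b2→b1 to b0
  b2←b1: walk · to b1
  b2←b6: walk b6→b5→b2 to b1
  b7←b5: walk · to b5
  b7←b6: walk b6 to b5
  b9←b6: walk b6 to b5
  b9←b8: walk b8 to b5
  DF(b0)=∅
  DF(b1)={b1}
  DF(b2)={b1,b2}
  DF(b3)=∅
  DF(b4)=∅
  DF(b5)={b2}
  DF(b6)={b2,b7,b9}
  DF(b7)=∅
  DF(b8)={b9}
  DF(b9)=∅

DF(b5) = ["b2"]

Answer: ["b2"]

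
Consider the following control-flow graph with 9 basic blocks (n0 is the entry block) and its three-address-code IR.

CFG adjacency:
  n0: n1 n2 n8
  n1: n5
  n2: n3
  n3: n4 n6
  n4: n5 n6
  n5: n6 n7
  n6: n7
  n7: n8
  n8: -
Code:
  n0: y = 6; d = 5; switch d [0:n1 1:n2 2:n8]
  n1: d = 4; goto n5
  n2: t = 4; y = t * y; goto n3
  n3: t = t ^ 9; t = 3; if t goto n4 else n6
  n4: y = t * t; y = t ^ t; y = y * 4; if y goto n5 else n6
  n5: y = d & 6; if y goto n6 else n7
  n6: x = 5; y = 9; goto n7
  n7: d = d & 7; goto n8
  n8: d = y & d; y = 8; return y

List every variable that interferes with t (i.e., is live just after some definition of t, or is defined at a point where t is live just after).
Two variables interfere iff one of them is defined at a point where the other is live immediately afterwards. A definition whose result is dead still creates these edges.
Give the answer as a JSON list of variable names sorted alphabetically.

Answer: ["d", "y"]

Derivation:
Block summaries:
  n0 def {d,y} use ∅
  n1 def {d} use ∅
  n2 def {t,y} use {y}
  n3 def {t} use {t}
  n4 def {y} use {t}
  n5 def {y} use {d}
  n6 def {x,y} use ∅
  n7 def {d} use {d}
  n8 def {d,y} use {d,y}

Backward fixpoint:
  live n0: ∅→{d,y}
  live n1: ∅→{d}
  live n2: {d,y}→{d,t}
  live n3: {d,t}→{d,t}
  live n4: {d,t}→{d}
  live n5: {d}→{d,y}
  live n6: {d}→{d,y}
  live n7: {d,y}→{d,y}
  live n8: {d,y}→∅

Interference:
  d: {t,x,y}
  t: {d,y}
  x: {d}
  y: {d,t}

N(t) = ["d", "y"]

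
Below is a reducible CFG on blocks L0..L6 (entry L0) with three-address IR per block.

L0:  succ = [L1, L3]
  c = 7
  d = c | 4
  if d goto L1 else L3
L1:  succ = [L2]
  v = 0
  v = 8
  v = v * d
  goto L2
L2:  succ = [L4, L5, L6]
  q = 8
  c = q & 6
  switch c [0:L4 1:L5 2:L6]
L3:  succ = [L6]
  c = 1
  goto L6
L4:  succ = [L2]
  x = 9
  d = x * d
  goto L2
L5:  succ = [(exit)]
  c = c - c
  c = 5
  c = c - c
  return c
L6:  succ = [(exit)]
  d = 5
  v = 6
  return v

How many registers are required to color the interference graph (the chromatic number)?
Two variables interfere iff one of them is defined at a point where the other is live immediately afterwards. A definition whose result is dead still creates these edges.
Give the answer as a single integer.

def/use:
  L0: {c,d} / ∅
  L1: {v} / {d}
  L2: {c,q} / ∅
  L3: {c} / ∅
  L4: {d,x} / {d}
  L5: {c} / {c}
  L6: {d,v} / ∅

Liveness:
  L0: in=∅ out={d}
  L1: in={d} out={d}
  L2: in={d} out={c,d}
  L3: in=∅ out=∅
  L4: in={d} out={d}
  L5: in={c} out=∅
  L6: in=∅ out=∅

Interference:
  c: {d}
  d: {c,q,v,x}
  q: {d}
  v: {d}
  x: {d}

Registers:
  lower bound: {c,d} mutually conflict ⇒ χ ≥ 2
  2-colouring: c0={d}  c1={c,q,v,x}
  χ = 2

Answer: 2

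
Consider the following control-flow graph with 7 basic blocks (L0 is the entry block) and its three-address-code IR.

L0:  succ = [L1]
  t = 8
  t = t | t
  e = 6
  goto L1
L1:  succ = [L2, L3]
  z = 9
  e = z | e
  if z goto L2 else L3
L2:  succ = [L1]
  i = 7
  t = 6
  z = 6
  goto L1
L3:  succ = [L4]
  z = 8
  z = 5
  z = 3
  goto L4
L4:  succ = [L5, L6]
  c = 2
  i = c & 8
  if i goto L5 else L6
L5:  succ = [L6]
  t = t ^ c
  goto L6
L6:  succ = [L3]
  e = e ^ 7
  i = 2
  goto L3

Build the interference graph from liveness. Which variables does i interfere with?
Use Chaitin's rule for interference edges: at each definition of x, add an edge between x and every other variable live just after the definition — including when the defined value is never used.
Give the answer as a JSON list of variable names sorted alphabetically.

Answer: ["c", "e", "t"]

Analysis:
def/use:
  L0: def={e,t} ue=∅
  L1: def={e,z} ue={e}
  L2: def={i,t,z} ue=∅
  L3: def={z} ue=∅
  L4: def={c,i} ue=∅
  L5: def={t} ue={c,t}
  L6: def={e,i} ue={e}

Live sets:
  L0: in=∅ out={e,t}
  L1: in={e,t} out={e,t}
  L2: in={e} out={e,t}
  L3: in={e,t} out={e,t}
  L4: in={e,t} out={c,e,t}
  L5: in={c,e,t} out={e,t}
  L6: in={e,t} out={e,t}

Interfere edges:
  c — {e,i,t}
  e — {c,i,t,z}
  i — {c,e,t}
  t — {c,e,i,z}
  z — {e,t}

N(i) = ["c", "e", "t"]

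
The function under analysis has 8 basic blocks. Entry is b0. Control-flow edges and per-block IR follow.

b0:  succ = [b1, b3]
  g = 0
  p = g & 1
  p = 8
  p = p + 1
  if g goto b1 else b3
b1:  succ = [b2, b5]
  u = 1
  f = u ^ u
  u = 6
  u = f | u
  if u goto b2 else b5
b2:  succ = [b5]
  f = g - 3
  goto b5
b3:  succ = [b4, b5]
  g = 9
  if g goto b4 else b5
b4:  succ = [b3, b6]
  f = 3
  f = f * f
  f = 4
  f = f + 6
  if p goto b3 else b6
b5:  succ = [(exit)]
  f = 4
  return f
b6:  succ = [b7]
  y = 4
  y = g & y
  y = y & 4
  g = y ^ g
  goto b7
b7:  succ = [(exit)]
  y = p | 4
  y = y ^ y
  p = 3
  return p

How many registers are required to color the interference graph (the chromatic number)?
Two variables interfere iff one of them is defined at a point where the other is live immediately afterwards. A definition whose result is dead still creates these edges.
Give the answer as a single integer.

Answer: 3

Derivation:
Block summaries:
  b0 def {g,p} use ∅
  b1 def {f,u} use ∅
  b2 def {f} use {g}
  b3 def {g} use ∅
  b4 def {f} use {p}
  b5 def {f} use ∅
  b6 def {g,y} use {g}
  b7 def {p,y} use {p}

Liveness:
  b0: in=∅ out={g,p}
  b1: in={g} out={g}
  b2: in={g} out=∅
  b3: in={p} out={g,p}
  b4: in={g,p} out={g,p}
  b5: in=∅ out=∅
  b6: in={g,p} out={p}
  b7: in={p} out=∅

Interfere edges:
  f↔{g,p,u}
  g↔{f,p,u,y}
  p↔{f,g,y}
  u↔{f,g}
  y↔{g,p}

Colouring:
  {f,g,p} pairwise interfere (3-clique) ⇒ χ ≥ 3
  3-colouring: c0={g}  c1={f,y}  c2={p,u}
  χ = 3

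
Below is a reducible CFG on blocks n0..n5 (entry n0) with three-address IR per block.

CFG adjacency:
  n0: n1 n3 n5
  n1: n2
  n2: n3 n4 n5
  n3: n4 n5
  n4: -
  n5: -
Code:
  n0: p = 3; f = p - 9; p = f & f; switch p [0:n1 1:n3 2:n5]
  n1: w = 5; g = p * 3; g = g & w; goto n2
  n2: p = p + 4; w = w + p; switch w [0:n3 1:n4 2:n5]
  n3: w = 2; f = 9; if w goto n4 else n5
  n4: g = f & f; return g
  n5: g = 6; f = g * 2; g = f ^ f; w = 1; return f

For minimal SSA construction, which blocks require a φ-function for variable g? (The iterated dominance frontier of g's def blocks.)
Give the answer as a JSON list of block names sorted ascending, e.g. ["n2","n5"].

idom tree: n1←n0 n2←n1 n3←n0 n4←n0 n5←n0
Dom∩ at merges:
  n3: preds {n0,n2}: {n0} ∩ {n0,n1,n2} = {n0}; idom=n0
  n4: preds {n2,n3}: {n0,n1,n2} ∩ {n0,n3} = {n0}; idom=n0
  n5: preds {n0,n2,n3}: {n0} ∩ {n0,n1,n2} ∩ {n0,n3} = {n0}; idom=n0

Frontier:
  join n3 pred n0: · stop@n0
  join n3 pred n2: n2→n1 stop@n0
  join n4 pred n2: n2→n1 stop@n0
  join n4 pred n3: n3 stop@n0
  join n5 pred n0: · stop@n0
  join n5 pred n2: n2→n1 stop@n0
  join n5 pred n3: n3 stop@n0
  n0 → ∅
  n1 → {n3,n4,n5}
  n2 → {n3,n4,n5}
  n3 → {n4,n5}
  n4 → ∅
  n5 → ∅

φ for g: defs {n1,n4,n5}
  DF⁺ = {n3,n4,n5}

Answer: ["n3", "n4", "n5"]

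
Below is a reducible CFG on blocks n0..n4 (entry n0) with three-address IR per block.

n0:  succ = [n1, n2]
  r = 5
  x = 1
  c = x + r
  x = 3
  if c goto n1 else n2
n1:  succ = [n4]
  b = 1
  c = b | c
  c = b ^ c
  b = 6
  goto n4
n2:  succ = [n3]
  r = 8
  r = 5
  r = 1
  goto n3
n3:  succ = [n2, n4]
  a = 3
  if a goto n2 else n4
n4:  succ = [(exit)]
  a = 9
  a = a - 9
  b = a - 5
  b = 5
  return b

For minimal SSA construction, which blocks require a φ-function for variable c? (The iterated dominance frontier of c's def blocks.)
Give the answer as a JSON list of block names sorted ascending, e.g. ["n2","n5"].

Answer: ["n4"]

Working:
idom tree: n1←n0 n2←n0 n3←n2 n4←n0
Dom∩ at merges:
  n2: preds {n0,n3}: {n0} ∩ {n0,n2,n3} = {n0}; idom=n0
  n4: preds {n1,n3}: {n0,n1} ∩ {n0,n2,n3} = {n0}; idom=n0

DF derivation:
  join n2 pred n0: · stop@n0
  join n2 pred n3: n3→n2 stop@n0
  join n4 pred n1: n1 stop@n0
  join n4 pred n3: n3→n2 stop@n0
  n0 → ∅
  n1 → {n4}
  n2 → {n2,n4}
  n3 → {n2,n4}
  n4 → ∅

φ for c: defs {n0,n1}
  DF⁺ = {n4}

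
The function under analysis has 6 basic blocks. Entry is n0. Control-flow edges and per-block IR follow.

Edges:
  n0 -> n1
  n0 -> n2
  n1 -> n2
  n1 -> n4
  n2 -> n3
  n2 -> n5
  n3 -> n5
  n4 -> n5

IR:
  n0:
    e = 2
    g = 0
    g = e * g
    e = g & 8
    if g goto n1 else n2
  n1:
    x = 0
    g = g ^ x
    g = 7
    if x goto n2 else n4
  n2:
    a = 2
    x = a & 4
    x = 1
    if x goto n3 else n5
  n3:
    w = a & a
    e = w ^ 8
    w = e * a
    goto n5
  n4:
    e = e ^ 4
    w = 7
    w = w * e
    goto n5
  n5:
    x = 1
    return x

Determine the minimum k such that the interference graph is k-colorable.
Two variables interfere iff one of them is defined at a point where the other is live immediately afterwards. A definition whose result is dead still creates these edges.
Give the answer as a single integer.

Answer: 3

Analysis:
def/use:
  n0: def={e,g} ue=∅
  n1: def={g,x} ue={g}
  n2: def={a,x} ue=∅
  n3: def={e,w} ue={a}
  n4: def={e,w} ue={e}
  n5: def={x} ue=∅

Backward fixpoint:
  n0 li=∅ lo={e,g}
  n1 li={e,g} lo={e}
  n2 li=∅ lo={a}
  n3 li={a} lo=∅
  n4 li={e} lo=∅
  n5 li=∅ lo=∅

Interference:
  a: {e,w,x}
  e: {a,g,w,x}
  g: {e,x}
  w: {a,e}
  x: {a,e,g}

Colouring:
  clique {a,e,w} ⇒ need ≥ 3
  3-colouring: R0={e}  R1={a,g}  R2={w,x}
  χ = 3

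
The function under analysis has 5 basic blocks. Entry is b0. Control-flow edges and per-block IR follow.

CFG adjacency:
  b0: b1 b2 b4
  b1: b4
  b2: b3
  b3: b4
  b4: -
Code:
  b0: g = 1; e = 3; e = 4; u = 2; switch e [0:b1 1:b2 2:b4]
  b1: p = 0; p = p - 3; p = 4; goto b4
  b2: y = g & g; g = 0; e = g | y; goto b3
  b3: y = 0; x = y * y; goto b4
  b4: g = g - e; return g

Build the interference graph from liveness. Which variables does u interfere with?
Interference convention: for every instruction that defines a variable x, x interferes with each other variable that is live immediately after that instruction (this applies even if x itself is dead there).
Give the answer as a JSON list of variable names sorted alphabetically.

Per-block:
  b0: {e,g,u} / ∅
  b1: {p} / ∅
  b2: {e,g,y} / {g}
  b3: {x,y} / ∅
  b4: {g} / {e,g}

Live sets:
  live b0: ∅→{e,g}
  live b1: {e,g}→{e,g}
  live b2: {g}→{e,g}
  live b3: {e,g}→{e,g}
  live b4: {e,g}→∅

Interfere edges:
  e↔{g,p,u,x,y}
  g↔{e,p,u,x,y}
  p↔{e,g}
  u↔{e,g}
  x↔{e,g}
  y↔{e,g}

N(u) = ["e", "g"]

Answer: ["e", "g"]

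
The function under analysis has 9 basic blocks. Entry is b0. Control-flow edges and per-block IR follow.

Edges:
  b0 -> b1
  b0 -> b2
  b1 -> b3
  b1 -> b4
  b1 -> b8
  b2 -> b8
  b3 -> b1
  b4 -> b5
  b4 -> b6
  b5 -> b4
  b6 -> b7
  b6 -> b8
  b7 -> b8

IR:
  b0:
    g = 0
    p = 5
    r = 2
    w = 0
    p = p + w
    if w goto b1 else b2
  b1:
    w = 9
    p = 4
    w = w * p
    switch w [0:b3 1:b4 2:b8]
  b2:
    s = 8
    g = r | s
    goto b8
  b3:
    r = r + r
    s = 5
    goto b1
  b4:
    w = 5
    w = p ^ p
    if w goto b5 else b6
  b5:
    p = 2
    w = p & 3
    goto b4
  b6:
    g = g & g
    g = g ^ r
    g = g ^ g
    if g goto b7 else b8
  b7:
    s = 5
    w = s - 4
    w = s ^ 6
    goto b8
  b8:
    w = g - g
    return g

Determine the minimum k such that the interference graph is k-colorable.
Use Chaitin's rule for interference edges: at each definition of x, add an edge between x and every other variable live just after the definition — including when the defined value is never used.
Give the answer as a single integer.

def/use:
  b0: def={g,p,r,w} ue=∅
  b1: def={p,w} ue=∅
  b2: def={g,s} ue={r}
  b3: def={r,s} ue={r}
  b4: def={w} ue={p}
  b5: def={p,w} ue=∅
  b6: def={g} ue={g,r}
  b7: def={s,w} ue=∅
  b8: def={w} ue={g}

Live sets:
  live b0: ∅→{g,r}
  live b1: {g,r}→{g,p,r}
  live b2: {r}→{g}
  live b3: {g,r}→{g,r}
  live b4: {g,p,r}→{g,r}
  live b5: {g,r}→{g,p,r}
  live b6: {g,r}→{g}
  live b7: {g}→{g}
  live b8: {g}→∅

Interfere edges:
  g — {p,r,s,w}
  p — {g,r,w}
  r — {g,p,s,w}
  s — {g,r,w}
  w — {g,p,r,s}

Chromatic number:
  lower bound: {g,p,r,w} mutually conflict ⇒ χ ≥ 4
  4-colouring: R0={g}  R1={r}  R2={w}  R3={p,s}
  χ = 4

Answer: 4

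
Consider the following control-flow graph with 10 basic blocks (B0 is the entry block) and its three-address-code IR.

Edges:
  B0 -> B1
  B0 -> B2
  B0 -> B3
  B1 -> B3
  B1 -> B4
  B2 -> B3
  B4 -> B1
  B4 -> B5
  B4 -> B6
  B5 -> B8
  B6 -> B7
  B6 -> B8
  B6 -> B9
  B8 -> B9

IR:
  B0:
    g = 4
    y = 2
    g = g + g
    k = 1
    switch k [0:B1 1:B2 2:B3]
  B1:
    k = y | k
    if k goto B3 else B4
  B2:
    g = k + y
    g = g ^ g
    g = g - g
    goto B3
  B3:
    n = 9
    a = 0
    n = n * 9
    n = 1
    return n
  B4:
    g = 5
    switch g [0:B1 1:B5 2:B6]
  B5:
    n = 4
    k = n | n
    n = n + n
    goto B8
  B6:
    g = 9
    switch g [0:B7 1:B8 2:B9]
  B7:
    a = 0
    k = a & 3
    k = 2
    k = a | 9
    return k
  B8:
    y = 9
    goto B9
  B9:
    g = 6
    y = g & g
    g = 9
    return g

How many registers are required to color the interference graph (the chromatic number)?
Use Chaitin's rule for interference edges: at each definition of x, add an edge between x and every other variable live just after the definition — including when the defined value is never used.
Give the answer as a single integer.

Answer: 3

Analysis:
Block summaries:
  B0: {g,k,y} / ∅
  B1: {k} / {k,y}
  B2: {g} / {k,y}
  B3: {a,n} / ∅
  B4: {g} / ∅
  B5: {k,n} / ∅
  B6: {g} / ∅
  B7: {a,k} / ∅
  B8: {y} / ∅
  B9: {g,y} / ∅

Liveness:
  live B0: ∅→{k,y}
  live B1: {k,y}→{k,y}
  live B2: {k,y}→∅
  live B3: ∅→∅
  live B4: {k,y}→{k,y}
  live B5: ∅→∅
  live B6: ∅→∅
  live B7: ∅→∅
  live B8: ∅→∅
  live B9: ∅→∅

Conflict graph:
  a: {k,n}
  g: {k,y}
  k: {a,g,n,y}
  n: {a,k}
  y: {g,k}

Chromatic number:
  {a,k,n} pairwise interfere (3-clique) ⇒ χ ≥ 3
  3-colouring: r0={k}  r1={a,g}  r2={n,y}
  χ = 3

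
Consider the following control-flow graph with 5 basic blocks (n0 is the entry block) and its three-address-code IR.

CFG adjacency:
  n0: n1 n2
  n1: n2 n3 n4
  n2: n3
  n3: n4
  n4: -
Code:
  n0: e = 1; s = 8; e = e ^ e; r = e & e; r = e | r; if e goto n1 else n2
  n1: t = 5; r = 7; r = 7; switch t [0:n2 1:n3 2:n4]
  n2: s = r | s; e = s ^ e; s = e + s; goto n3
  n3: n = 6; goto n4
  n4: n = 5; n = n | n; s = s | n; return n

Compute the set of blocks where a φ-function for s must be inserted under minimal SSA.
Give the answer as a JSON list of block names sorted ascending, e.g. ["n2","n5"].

Answer: ["n3", "n4"]

Derivation:
idom tree: n1←n0 n2←n0 n3←n0 n4←n0
Join-block Dom:
  n2: preds {n0,n1}: {n0} ∩ {n0,n1} = {n0}; idom=n0
  n3: preds {n1,n2}: {n0,n1} ∩ {n0,n2} = {n0}; idom=n0
  n4: preds {n1,n3}: {n0,n1} ∩ {n0,n3} = {n0}; idom=n0

DF derivation:
  n2←n0: walk · to n0
  n2←n1: walk n1 to n0
  n3←n1: walk n1 to n0
  n3←n2: walk n2 to n0
  n4←n1: walk n1 to n0
  n4←n3: walk n3 to n0
  n0 → ∅
  n1 → {n2,n3,n4}
  n2 → {n3}
  n3 → {n4}
  n4 → ∅

φ for s: defs {n0,n2,n4}
  DF⁺ = {n3,n4}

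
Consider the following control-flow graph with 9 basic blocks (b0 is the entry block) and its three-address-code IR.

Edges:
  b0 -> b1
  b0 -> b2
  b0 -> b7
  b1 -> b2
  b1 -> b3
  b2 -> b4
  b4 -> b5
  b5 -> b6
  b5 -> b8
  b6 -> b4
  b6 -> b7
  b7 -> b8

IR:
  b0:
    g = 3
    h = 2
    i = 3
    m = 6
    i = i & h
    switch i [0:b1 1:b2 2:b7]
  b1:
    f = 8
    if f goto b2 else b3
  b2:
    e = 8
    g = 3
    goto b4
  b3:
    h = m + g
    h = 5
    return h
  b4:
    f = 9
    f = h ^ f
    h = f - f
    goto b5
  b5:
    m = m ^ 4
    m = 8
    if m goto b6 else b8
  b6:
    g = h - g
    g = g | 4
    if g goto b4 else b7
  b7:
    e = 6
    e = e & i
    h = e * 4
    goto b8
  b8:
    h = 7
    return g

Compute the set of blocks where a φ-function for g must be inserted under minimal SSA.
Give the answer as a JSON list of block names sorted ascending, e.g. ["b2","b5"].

Answer: ["b4", "b7", "b8"]

Derivation:
idom tree: b1←b0 b2←b0 b3←b1 b4←b2 b5←b4 b6←b5 b7←b0 b8←b0
Join-block Dom:
  b2: preds {b0,b1}: {b0} ∩ {b0,b1} = {b0}; idom=b0
  b4: preds {b2,b6}: {b0,b2} ∩ {b0,b2,b4,b5,b6} = {b0,b2}; idom=b2
  b7: preds {b0,b6}: {b0} ∩ {b0,b2,b4,b5,b6} = {b0}; idom=b0
  b8: preds {b5,b7}: {b0,b2,b4,b5} ∩ {b0,b7} = {b0}; idom=b0

DF derivation:
  join b2 pred b0: · stop@b0
  join b2 pred b1: b1 stop@b0
  join b4 pred b2: · stop@b2
  join b4 pred b6: b6→b5→b4 stop@b2
  join b7 pred b0: · stop@b0
  join b7 pred b6: b6→b5→b4→b2 stop@b0
  join b8 pred b5: b5→b4→b2 stop@b0
  join b8 pred b7: b7 stop@b0
  b0 → ∅
  b1 → {b2}
  b2 → {b7,b8}
  b3 → ∅
  b4 → {b4,b7,b8}
  b5 → {b4,b7,b8}
  b6 → {b4,b7}
  b7 → {b8}
  b8 → ∅

φ for g: defs {b0,b2,b6}
  DF⁺ = {b4,b7,b8}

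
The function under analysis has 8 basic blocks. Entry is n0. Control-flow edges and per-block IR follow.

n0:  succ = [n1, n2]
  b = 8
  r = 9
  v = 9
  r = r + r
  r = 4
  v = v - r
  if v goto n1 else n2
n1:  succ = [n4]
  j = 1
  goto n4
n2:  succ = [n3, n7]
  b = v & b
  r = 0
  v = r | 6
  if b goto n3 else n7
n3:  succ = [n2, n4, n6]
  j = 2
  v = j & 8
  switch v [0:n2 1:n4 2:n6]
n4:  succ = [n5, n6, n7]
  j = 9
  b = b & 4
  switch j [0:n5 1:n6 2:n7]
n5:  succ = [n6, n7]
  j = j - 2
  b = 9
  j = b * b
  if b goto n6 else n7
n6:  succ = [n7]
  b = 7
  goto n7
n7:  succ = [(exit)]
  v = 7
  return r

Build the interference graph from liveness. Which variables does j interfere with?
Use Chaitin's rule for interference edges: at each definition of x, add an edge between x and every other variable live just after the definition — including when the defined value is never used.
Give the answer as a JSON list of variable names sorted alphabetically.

Per-block:
  n0: {b,r,v} / ∅
  n1: {j} / ∅
  n2: {b,r,v} / {b,v}
  n3: {j,v} / ∅
  n4: {b,j} / {b}
  n5: {b,j} / {j}
  n6: {b} / ∅
  n7: {v} / {r}

Liveness:
  live n0: ∅→{b,r,v}
  live n1: {b,r}→{b,r}
  live n2: {b,v}→{b,r}
  live n3: {b,r}→{b,r,v}
  live n4: {b,r}→{j,r}
  live n5: {j,r}→{r}
  live n6: {r}→{r}
  live n7: {r}→∅

Conflict graph:
  b↔{j,r,v}
  j↔{b,r}
  r↔{b,j,v}
  v↔{b,r}

N(j) = ["b", "r"]

Answer: ["b", "r"]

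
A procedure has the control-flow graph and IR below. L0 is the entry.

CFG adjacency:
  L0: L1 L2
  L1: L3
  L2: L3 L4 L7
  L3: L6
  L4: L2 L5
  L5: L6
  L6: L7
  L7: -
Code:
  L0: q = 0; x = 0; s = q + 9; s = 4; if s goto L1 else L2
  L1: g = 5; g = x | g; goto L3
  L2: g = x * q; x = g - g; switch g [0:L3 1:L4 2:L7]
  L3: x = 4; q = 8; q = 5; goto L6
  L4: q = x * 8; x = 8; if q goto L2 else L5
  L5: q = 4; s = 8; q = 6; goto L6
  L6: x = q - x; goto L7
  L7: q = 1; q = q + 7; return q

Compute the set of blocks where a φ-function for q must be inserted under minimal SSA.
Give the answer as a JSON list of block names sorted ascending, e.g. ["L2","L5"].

Answer: ["L2", "L3", "L6", "L7"]

Derivation:
idom tree: L1←L0 L2←L0 L3←L0 L4←L2 L5←L4 L6←L0 L7←L0
Dom at joins:
  L2: preds {L0,L4}: {L0} ∩ {L0,L2,L4} = {L0}; idom=L0
  L3: preds {L1,L2}: {L0,L1} ∩ {L0,L2} = {L0}; idom=L0
  L6: preds {L3,L5}: {L0,L3} ∩ {L0,L2,L4,L5} = {L0}; idom=L0
  L7: preds {L2,L6}: {L0,L2} ∩ {L0,L6} = {L0}; idom=L0

DF walk-up:
  L2←L0: walk · to L0
  L2←L4: walk L4→L2 to L0
  L3←L1: walk L1 to L0
  L3←L2: walk L2 to L0
  L6←L3: walk L3 to L0
  L6←L5: walk L5→L4→L2 to L0
  L7←L2: walk L2 to L0
  L7←L6: walk L6 to L0
  DF(L0)=∅
  DF(L1)={L3}
  DF(L2)={L2,L3,L6,L7}
  DF(L3)={L6}
  DF(L4)={L2,L6}
  DF(L5)={L6}
  DF(L6)={L7}
  DF(L7)=∅

φ for q: defs {L0,L3,L4,L5,L7}
  DF⁺ = {L2,L3,L6,L7}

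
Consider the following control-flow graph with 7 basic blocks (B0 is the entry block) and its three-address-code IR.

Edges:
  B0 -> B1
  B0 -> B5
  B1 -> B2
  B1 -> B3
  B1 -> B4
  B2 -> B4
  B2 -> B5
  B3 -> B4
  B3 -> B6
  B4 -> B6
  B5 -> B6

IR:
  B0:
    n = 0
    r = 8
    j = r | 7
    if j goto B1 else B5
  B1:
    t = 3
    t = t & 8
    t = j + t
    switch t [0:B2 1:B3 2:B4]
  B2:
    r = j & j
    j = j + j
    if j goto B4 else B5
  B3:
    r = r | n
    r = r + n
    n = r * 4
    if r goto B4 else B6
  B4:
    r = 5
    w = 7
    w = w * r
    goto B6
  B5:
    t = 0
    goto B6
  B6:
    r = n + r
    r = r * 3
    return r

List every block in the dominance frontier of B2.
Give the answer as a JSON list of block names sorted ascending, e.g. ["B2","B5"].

Answer: ["B4", "B5"]

Working:
idom tree: B1←B0 B2←B1 B3←B1 B4←B1 B5←B0 B6←B0
Join-block Dom:
  B4: preds {B1,B2,B3}: {B0,B1} ∩ {B0,B1,B2} ∩ {B0,B1,B3} = {B0,B1}; idom=B1
  B5: preds {B0,B2}: {B0} ∩ {B0,B1,B2} = {B0}; idom=B0
  B6: preds {B3,B4,B5}: {B0,B1,B3} ∩ {B0,B1,B4} ∩ {B0,B5} = {B0}; idom=B0

DF derivation:
  B4←B1: walk · to B1
  B4←B2: walk B2 to B1
  B4←B3: walk B3 to B1
  B5←B0: walk · to B0
  B5←B2: walk B2→B1 to B0
  B6←B3: walk B3→B1 to B0
  B6←B4: walk B4→B1 to B0
  B6←B5: walk B5 to B0
  B0 → ∅
  B1 → {B5,B6}
  B2 → {B4,B5}
  B3 → {B4,B6}
  B4 → {B6}
  B5 → {B6}
  B6 → ∅

DF(B2) = ["B4", "B5"]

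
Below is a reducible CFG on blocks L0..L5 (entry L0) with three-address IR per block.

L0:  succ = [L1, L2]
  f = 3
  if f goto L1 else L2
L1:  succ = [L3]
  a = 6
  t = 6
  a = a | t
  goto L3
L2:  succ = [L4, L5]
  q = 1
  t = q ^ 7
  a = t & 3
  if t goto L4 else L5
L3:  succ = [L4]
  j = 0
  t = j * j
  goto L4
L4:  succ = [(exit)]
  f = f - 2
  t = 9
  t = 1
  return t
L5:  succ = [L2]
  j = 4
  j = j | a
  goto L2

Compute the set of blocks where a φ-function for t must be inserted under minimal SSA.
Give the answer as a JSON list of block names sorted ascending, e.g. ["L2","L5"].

Answer: ["L2", "L4"]

Derivation:
idom tree: L1←L0 L2←L0 L3←L1 L4←L0 L5←L2
Dom∩ at merges:
  L2: preds {L0,L5}: {L0} ∩ {L0,L2,L5} = {L0}; idom=L0
  L4: preds {L2,L3}: {L0,L2} ∩ {L0,L1,L3} = {L0}; idom=L0

DF walk-up:
  join L2 pred L0: · stop@L0
  join L2 pred L5: L5→L2 stop@L0
  join L4 pred L2: L2 stop@L0
  join L4 pred L3: L3→L1 stop@L0
  L0 → ∅
  L1 → {L4}
  L2 → {L2,L4}
  L3 → {L4}
  L4 → ∅
  L5 → {L2}

φ for t: defs {L1,L2,L3,L4}
  DF⁺ = {L2,L4}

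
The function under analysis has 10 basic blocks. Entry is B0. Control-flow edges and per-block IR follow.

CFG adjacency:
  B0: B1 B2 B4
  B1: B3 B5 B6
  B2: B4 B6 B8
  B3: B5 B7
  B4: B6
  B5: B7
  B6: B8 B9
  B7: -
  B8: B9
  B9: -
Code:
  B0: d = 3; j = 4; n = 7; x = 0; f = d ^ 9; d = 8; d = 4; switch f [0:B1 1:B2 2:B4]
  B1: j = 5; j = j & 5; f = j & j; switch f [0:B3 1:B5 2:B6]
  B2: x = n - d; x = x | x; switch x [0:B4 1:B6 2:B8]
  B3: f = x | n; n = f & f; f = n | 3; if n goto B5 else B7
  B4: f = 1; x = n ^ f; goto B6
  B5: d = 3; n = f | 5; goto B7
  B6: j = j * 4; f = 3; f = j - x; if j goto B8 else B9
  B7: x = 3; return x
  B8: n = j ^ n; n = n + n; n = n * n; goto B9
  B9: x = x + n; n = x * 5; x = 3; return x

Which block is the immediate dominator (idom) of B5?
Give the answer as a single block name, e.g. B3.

idom tree: B1←B0 B2←B0 B3←B1 B4←B0 B5←B1 B6←B0 B7←B1 B8←B0 B9←B0
Dom∩ at merges:
  B4: preds {B0,B2}: {B0} ∩ {B0,B2} = {B0}; idom=B0
  B5: preds {B1,B3}: {B0,B1} ∩ {B0,B1,B3} = {B0,B1}; idom=B1
  B6: preds {B1,B2,B4}: {B0,B1} ∩ {B0,B2} ∩ {B0,B4} = {B0}; idom=B0
  B7: preds {B3,B5}: {B0,B1,B3} ∩ {B0,B1,B5} = {B0,B1}; idom=B1
  B8: preds {B2,B6}: {B0,B2} ∩ {B0,B6} = {B0}; idom=B0
  B9: preds {B6,B8}: {B0,B6} ∩ {B0,B8} = {B0}; idom=B0

idom(B5) = B1

Answer: B1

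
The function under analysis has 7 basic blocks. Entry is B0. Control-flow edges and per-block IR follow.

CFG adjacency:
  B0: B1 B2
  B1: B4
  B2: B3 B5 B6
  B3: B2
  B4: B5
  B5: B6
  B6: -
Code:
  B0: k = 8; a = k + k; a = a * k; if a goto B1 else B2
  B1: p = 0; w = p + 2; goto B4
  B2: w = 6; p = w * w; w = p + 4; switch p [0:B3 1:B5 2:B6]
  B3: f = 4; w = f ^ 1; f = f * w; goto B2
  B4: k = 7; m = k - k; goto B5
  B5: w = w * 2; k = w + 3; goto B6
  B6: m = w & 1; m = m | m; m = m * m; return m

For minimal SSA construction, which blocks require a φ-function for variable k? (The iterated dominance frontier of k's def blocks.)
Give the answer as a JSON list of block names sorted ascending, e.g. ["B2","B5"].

idom tree: B1←B0 B2←B0 B3←B2 B4←B1 B5←B0 B6←B0
Dom∩ at merges:
  B2: preds {B0,B3}: {B0} ∩ {B0,B2,B3} = {B0}; idom=B0
  B5: preds {B2,B4}: {B0,B2} ∩ {B0,B1,B4} = {B0}; idom=B0
  B6: preds {B2,B5}: {B0,B2} ∩ {B0,B5} = {B0}; idom=B0

DF walk-up:
  join B2 pred B0: · stop@B0
  join B2 pred B3: B3→B2 stop@B0
  join B5 pred B2: B2 stop@B0
  join B5 pred B4: B4→B1 stop@B0
  join B6 pred B2: B2 stop@B0
  join B6 pred B5: B5 stop@B0
  B0 → ∅
  B1 → {B5}
  B2 → {B2,B5,B6}
  B3 → {B2}
  B4 → {B5}
  B5 → {B6}
  B6 → ∅

φ for k: defs {B0,B4,B5}
  DF⁺ = {B5,B6}

Answer: ["B5", "B6"]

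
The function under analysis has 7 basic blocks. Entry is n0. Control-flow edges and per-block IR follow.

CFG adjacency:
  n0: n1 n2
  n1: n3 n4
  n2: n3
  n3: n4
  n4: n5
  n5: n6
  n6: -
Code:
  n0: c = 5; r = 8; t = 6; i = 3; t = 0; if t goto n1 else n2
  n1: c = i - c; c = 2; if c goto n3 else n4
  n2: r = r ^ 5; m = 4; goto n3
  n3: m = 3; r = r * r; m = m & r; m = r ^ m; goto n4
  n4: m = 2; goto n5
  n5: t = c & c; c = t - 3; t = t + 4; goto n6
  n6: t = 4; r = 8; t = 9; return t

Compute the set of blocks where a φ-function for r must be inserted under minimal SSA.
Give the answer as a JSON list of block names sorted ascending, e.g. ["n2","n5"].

idom tree: n1←n0 n2←n0 n3←n0 n4←n0 n5←n4 n6←n5
Dom at joins:
  n3: preds {n1,n2}: {n0,n1} ∩ {n0,n2} = {n0}; idom=n0
  n4: preds {n1,n3}: {n0,n1} ∩ {n0,n3} = {n0}; idom=n0

DF derivation:
  join n3 pred n1: n1 stop@n0
  join n3 pred n2: n2 stop@n0
  join n4 pred n1: n1 stop@n0
  join n4 pred n3: n3 stop@n0
  n0: DF=∅
  n1: DF={n3,n4}
  n2: DF={n3}
  n3: DF={n4}
  n4: DF=∅
  n5: DF=∅
  n6: DF=∅

φ for r: defs {n0,n2,n3,n6}
  DF⁺ = {n3,n4}

Answer: ["n3", "n4"]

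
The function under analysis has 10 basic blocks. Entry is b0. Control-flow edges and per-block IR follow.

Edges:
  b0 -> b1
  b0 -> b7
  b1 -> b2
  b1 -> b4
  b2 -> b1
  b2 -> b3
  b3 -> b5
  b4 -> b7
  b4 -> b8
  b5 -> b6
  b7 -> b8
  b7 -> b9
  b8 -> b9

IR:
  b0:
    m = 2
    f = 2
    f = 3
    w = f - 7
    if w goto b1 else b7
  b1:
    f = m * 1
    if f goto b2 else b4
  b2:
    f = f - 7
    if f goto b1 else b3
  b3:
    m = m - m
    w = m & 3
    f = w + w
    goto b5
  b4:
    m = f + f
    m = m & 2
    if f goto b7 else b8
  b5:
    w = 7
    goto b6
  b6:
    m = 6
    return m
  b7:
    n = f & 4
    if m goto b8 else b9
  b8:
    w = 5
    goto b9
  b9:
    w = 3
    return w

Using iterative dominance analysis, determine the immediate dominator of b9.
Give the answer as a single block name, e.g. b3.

idom tree: b1←b0 b2←b1 b3←b2 b4←b1 b5←b3 b6←b5 b7←b0 b8←b0 b9←b0
Dom at joins:
  b1: preds {b0,b2}: {b0} ∩ {b0,b1,b2} = {b0}; idom=b0
  b7: preds {b0,b4}: {b0} ∩ {b0,b1,b4} = {b0}; idom=b0
  b8: preds {b4,b7}: {b0,b1,b4} ∩ {b0,b7} = {b0}; idom=b0
  b9: preds {b7,b8}: {b0,b7} ∩ {b0,b8} = {b0}; idom=b0

idom(b9) = b0

Answer: b0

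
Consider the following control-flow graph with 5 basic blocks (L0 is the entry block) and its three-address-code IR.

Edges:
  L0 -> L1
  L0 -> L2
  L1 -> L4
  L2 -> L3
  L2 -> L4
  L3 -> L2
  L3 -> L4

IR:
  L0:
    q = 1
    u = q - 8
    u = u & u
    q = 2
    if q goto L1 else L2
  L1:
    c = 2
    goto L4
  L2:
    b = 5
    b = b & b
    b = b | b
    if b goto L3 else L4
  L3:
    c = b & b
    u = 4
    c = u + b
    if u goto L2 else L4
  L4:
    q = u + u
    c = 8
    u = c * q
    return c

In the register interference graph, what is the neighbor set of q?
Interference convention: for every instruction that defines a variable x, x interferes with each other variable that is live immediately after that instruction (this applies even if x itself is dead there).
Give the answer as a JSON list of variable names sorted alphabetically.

Block summaries:
  L0: def={q,u} ue=∅
  L1: def={c} ue=∅
  L2: def={b} ue=∅
  L3: def={c,u} ue={b}
  L4: def={c,q,u} ue={u}

Liveness:
  L0: in=∅ out={u}
  L1: in={u} out={u}
  L2: in={u} out={b,u}
  L3: in={b} out={u}
  L4: in={u} out=∅

Interference:
  b↔{c,u}
  c↔{b,q,u}
  q↔{c,u}
  u↔{b,c,q}

N(q) = ["c", "u"]

Answer: ["c", "u"]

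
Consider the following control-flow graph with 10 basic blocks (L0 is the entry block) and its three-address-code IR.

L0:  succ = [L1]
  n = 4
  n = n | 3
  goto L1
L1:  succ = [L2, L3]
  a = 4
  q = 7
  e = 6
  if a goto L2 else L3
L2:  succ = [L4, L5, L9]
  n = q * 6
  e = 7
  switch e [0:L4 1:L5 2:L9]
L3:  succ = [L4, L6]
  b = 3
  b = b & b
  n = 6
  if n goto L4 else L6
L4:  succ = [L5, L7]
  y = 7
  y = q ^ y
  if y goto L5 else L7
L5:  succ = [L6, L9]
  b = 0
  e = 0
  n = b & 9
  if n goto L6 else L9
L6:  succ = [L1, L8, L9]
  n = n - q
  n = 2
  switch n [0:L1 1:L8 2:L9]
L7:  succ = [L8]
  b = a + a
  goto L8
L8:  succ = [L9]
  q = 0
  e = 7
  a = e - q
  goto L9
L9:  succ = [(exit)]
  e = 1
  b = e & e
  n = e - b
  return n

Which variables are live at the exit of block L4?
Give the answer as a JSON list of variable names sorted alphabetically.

def/use:
  L0 def {n} use ∅
  L1 def {a,e,q} use ∅
  L2 def {e,n} use {q}
  L3 def {b,n} use ∅
  L4 def {y} use {q}
  L5 def {b,e,n} use ∅
  L6 def {n} use {n,q}
  L7 def {b} use {a}
  L8 def {a,e,q} use ∅
  L9 def {b,e,n} use ∅

Liveness:
  L0 li=∅ lo=∅
  L1 li=∅ lo={a,q}
  L2 li={a,q} lo={a,q}
  L3 li={a,q} lo={a,n,q}
  L4 li={a,q} lo={a,q}
  L5 li={q} lo={n,q}
  L6 li={n,q} lo=∅
  L7 li={a} lo=∅
  L8 li=∅ lo=∅
  L9 li=∅ lo=∅

live-out(L4) = ["a", "q"]

Answer: ["a", "q"]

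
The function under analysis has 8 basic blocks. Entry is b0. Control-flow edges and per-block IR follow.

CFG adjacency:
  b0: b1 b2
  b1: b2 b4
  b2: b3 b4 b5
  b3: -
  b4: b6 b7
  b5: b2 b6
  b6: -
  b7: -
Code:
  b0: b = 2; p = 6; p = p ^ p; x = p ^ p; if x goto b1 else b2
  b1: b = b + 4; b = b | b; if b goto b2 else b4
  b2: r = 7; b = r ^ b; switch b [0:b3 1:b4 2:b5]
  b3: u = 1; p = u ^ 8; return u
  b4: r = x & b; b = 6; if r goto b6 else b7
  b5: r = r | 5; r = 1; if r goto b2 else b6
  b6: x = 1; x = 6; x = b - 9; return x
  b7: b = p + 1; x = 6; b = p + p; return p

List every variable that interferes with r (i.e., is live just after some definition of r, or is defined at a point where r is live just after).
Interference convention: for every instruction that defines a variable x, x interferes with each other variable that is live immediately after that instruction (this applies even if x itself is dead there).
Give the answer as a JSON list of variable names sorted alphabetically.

Block summaries:
  b0: def={b,p,x} ue=∅
  b1: def={b} ue={b}
  b2: def={b,r} ue={b}
  b3: def={p,u} ue=∅
  b4: def={b,r} ue={b,x}
  b5: def={r} ue={r}
  b6: def={x} ue={b}
  b7: def={b,x} ue={p}

Live sets:
  b0: in=∅ out={b,p,x}
  b1: in={b,p,x} out={b,p,x}
  b2: in={b,p,x} out={b,p,r,x}
  b3: in=∅ out=∅
  b4: in={b,p,x} out={b,p}
  b5: in={b,p,r,x} out={b,p,x}
  b6: in={b} out=∅
  b7: in={p} out=∅

Interfere edges:
  b↔{p,r,x}
  p↔{b,r,u,x}
  r↔{b,p,x}
  u↔{p}
  x↔{b,p,r}

N(r) = ["b", "p", "x"]

Answer: ["b", "p", "x"]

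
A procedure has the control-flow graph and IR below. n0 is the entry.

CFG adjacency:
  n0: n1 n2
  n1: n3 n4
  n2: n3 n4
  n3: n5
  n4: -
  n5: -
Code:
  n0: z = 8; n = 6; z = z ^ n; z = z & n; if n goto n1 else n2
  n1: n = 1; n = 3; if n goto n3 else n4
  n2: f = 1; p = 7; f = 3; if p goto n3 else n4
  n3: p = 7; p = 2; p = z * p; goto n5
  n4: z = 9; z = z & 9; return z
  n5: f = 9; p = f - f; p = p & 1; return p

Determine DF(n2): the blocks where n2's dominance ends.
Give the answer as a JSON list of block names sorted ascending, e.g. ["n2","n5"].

Answer: ["n3", "n4"]

Derivation:
idom tree: n1←n0 n2←n0 n3←n0 n4←n0 n5←n3
Dom∩ at merges:
  n3: preds {n1,n2}: {n0,n1} ∩ {n0,n2} = {n0}; idom=n0
  n4: preds {n1,n2}: {n0,n1} ∩ {n0,n2} = {n0}; idom=n0

DF derivation:
  join n3 pred n1: n1 stop@n0
  join n3 pred n2: n2 stop@n0
  join n4 pred n1: n1 stop@n0
  join n4 pred n2: n2 stop@n0
  DF(n0)=∅
  DF(n1)={n3,n4}
  DF(n2)={n3,n4}
  DF(n3)=∅
  DF(n4)=∅
  DF(n5)=∅

DF(n2) = ["n3", "n4"]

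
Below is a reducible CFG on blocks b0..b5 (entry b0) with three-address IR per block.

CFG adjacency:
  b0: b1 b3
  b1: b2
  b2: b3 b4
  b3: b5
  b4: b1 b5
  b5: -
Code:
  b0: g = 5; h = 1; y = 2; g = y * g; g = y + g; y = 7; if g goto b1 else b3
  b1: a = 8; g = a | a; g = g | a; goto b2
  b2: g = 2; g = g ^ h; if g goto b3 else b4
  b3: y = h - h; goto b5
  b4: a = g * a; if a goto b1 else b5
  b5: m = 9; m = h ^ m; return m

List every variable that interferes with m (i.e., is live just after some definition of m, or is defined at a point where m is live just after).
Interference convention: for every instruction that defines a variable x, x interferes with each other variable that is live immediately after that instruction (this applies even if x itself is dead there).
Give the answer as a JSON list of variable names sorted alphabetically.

Answer: ["h"]

Working:
Per-block:
  b0: {g,h,y} / ∅
  b1: {a,g} / ∅
  b2: {g} / {h}
  b3: {y} / {h}
  b4: {a} / {a,g}
  b5: {m} / {h}

Liveness:
  b0: in=∅ out={h}
  b1: in={h} out={a,h}
  b2: in={a,h} out={a,g,h}
  b3: in={h} out={h}
  b4: in={a,g,h} out={h}
  b5: in={h} out=∅

Conflict graph:
  a↔{g,h}
  g↔{a,h,y}
  h↔{a,g,m,y}
  m↔{h}
  y↔{g,h}

N(m) = ["h"]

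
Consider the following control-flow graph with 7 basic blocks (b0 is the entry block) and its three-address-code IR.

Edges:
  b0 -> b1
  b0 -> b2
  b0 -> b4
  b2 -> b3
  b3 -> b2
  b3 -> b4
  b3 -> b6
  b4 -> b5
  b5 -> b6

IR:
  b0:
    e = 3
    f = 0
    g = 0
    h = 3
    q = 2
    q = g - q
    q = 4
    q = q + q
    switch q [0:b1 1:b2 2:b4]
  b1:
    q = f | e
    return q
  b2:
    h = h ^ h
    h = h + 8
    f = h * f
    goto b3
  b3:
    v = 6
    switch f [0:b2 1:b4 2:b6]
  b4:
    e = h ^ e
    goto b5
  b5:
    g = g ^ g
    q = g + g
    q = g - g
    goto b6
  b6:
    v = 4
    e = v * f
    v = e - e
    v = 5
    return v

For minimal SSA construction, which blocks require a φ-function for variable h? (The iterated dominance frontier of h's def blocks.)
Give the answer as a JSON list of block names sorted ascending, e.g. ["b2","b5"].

Answer: ["b2", "b4", "b6"]

Analysis:
idom tree: b1←b0 b2←b0 b3←b2 b4←b0 b5←b4 b6←b0
Join-block Dom:
  b2: preds {b0,b3}: {b0} ∩ {b0,b2,b3} = {b0}; idom=b0
  b4: preds {b0,b3}: {b0} ∩ {b0,b2,b3} = {b0}; idom=b0
  b6: preds {b3,b5}: {b0,b2,b3} ∩ {b0,b4,b5} = {b0}; idom=b0

DF derivation:
  join b2 pred b0: · stop@b0
  join b2 pred b3: b3→b2 stop@b0
  join b4 pred b0: · stop@b0
  join b4 pred b3: b3→b2 stop@b0
  join b6 pred b3: b3→b2 stop@b0
  join b6 pred b5: b5→b4 stop@b0
  b0 → ∅
  b1 → ∅
  b2 → {b2,b4,b6}
  b3 → {b2,b4,b6}
  b4 → {b6}
  b5 → {b6}
  b6 → ∅

φ for h: defs {b0,b2}
  DF⁺ = {b2,b4,b6}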